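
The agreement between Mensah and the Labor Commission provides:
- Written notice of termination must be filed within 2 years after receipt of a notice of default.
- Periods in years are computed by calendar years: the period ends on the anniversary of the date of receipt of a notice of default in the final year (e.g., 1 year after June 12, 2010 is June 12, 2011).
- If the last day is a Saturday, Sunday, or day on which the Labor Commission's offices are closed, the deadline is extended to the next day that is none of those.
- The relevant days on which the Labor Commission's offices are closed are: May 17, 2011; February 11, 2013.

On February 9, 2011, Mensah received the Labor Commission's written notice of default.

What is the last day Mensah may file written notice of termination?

2 years after February 9, 2011 is February 9, 2013.
February 9, 2013 is Saturday; February 10, 2013 is Sunday; February 11, 2013 is a listed holiday. The next qualifying day is February 12, 2013.

February 12, 2013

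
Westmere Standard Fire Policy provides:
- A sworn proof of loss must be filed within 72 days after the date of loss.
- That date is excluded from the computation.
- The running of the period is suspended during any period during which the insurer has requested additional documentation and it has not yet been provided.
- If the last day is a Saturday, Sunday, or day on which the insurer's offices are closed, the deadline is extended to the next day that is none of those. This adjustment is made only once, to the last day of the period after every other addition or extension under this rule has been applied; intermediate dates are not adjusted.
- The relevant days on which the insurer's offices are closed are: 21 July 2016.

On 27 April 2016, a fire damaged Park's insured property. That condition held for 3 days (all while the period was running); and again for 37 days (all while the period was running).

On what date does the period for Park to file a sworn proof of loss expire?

August 17, 2016

72 days after 27 April 2016 is July 8, 2016.
Tolling adds 3 days: July 8, 2016 + 3 days = July 11, 2016.
Tolling adds 37 days: July 11, 2016 + 37 days = August 17, 2016.
August 17, 2016 is a Wednesday and not a day on which the insurer's offices are closed, so no extension applies.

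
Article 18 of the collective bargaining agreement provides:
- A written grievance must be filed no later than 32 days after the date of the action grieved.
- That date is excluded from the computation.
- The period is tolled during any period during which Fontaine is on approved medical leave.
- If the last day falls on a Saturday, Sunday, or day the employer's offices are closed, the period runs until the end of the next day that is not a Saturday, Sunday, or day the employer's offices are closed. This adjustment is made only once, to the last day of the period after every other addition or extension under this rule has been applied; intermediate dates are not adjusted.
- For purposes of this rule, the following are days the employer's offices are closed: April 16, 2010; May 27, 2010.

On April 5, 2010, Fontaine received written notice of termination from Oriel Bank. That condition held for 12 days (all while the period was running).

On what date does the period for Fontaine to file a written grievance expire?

32 days after April 5, 2010 is May 7, 2010.
Tolling adds 12 days: May 7, 2010 + 12 days = May 19, 2010.
May 19, 2010 is a Wednesday and not a day the employer's offices are closed, so no extension applies.

May 19, 2010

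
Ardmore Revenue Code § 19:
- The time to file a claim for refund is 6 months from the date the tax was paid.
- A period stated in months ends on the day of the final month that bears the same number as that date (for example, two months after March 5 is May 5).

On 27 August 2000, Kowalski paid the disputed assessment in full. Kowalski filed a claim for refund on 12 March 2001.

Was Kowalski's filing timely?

No

6 months after 27 August 2000 is February 27, 2001.
The deadline is February 27, 2001; the filing on March 12, 2001 is after that date.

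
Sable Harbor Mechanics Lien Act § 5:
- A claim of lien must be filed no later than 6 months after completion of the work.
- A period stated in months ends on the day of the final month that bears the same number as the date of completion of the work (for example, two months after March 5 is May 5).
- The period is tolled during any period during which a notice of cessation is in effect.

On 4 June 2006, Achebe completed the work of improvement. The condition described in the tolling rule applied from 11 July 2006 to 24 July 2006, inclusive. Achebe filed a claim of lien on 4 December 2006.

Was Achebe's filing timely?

6 months after 4 June 2006 is December 4, 2006.
From July 11, 2006 through July 24, 2006 inclusive is 14 days; tolling adds 14 days: December 4, 2006 + 14 days = December 18, 2006.
The deadline is December 18, 2006; the filing on December 4, 2006 is on or before that date.

Yes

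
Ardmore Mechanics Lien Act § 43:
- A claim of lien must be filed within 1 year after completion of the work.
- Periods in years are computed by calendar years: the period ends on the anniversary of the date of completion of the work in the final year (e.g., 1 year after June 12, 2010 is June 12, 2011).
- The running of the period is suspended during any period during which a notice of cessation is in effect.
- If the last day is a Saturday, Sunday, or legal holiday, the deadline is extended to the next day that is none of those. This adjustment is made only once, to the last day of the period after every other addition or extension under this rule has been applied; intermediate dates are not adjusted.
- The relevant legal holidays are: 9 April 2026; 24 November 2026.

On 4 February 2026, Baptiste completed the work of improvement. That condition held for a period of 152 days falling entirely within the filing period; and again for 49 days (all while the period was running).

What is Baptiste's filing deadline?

August 24, 2027

1 year after 4 February 2026 is February 4, 2027.
Tolling adds 152 days: February 4, 2027 + 152 days = July 6, 2027.
Tolling adds 49 days: July 6, 2027 + 49 days = August 24, 2027.
August 24, 2027 is a Tuesday and not a legal holiday, so no extension applies.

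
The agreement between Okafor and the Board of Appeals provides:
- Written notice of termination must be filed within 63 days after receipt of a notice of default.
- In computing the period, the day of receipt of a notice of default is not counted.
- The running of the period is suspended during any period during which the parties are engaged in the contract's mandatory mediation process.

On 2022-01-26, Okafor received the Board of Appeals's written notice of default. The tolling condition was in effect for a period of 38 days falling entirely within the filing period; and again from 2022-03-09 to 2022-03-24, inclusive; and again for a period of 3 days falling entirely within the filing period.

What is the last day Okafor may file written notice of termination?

May 26, 2022

63 days after 2022-01-26 is March 30, 2022.
Tolling adds 38 days: March 30, 2022 + 38 days = May 7, 2022.
From March 9, 2022 through March 24, 2022 inclusive is 16 days; tolling adds 16 days: May 7, 2022 + 16 days = May 23, 2022.
Tolling adds 3 days: May 23, 2022 + 3 days = May 26, 2022.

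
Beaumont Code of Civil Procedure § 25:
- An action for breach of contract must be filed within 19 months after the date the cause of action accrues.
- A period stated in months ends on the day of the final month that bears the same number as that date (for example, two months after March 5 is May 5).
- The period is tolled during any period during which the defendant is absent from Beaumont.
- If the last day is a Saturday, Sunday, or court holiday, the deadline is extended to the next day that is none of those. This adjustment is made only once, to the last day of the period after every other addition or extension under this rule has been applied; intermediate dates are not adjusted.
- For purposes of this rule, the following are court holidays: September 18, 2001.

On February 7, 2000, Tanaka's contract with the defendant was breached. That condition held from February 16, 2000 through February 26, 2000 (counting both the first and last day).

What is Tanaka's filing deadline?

September 19, 2001

19 months after February 7, 2000 is September 7, 2001.
From February 16, 2000 through February 26, 2000 inclusive is 11 days; tolling adds 11 days: September 7, 2001 + 11 days = September 18, 2001.
September 18, 2001 is a listed holiday. The next qualifying day is September 19, 2001.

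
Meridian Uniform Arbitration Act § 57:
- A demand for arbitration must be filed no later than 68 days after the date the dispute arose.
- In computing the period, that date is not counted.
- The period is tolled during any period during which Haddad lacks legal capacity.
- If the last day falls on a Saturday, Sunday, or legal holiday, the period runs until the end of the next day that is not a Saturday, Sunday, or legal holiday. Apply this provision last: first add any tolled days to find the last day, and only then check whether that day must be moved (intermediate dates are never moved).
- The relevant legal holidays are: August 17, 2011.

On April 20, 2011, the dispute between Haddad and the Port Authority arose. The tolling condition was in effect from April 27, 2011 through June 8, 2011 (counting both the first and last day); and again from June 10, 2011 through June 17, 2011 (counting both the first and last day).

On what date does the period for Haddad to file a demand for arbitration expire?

August 18, 2011

68 days after April 20, 2011 is June 27, 2011.
From April 27, 2011 through June 8, 2011 inclusive is 43 days; tolling adds 43 days: June 27, 2011 + 43 days = August 9, 2011.
From June 10, 2011 through June 17, 2011 inclusive is 8 days; tolling adds 8 days: August 9, 2011 + 8 days = August 17, 2011.
August 17, 2011 is a listed holiday. The next qualifying day is August 18, 2011.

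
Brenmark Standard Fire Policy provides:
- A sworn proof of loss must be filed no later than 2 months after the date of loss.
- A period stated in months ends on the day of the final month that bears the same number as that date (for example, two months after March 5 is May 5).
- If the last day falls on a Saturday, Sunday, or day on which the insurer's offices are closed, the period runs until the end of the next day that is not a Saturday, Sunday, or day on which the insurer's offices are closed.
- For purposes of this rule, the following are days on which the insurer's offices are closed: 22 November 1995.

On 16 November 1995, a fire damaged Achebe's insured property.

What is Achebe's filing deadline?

January 16, 1996

2 months after 16 November 1995 is January 16, 1996.
January 16, 1996 is a Tuesday and not a day on which the insurer's offices are closed, so no extension applies.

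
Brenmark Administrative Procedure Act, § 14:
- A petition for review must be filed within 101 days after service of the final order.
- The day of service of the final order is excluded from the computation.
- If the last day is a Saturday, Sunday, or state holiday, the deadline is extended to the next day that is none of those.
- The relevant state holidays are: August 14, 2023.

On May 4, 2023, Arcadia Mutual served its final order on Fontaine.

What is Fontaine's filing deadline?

August 15, 2023

101 days after May 4, 2023 is August 13, 2023.
August 13, 2023 is Sunday; August 14, 2023 is a listed holiday. The next qualifying day is August 15, 2023.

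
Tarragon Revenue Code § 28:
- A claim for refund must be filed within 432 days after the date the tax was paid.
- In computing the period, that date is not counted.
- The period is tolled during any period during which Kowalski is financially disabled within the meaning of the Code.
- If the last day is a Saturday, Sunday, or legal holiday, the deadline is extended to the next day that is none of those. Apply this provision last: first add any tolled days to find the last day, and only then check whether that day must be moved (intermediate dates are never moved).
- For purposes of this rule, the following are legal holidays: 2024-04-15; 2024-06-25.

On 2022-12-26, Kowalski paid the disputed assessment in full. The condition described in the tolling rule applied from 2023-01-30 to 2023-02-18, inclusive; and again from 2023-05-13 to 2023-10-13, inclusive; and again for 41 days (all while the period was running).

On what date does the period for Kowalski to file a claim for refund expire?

432 days after 2022-12-26 is March 2, 2024.
From January 30, 2023 through February 18, 2023 inclusive is 20 days; tolling adds 20 days: March 2, 2024 + 20 days = March 22, 2024.
From May 13, 2023 through October 13, 2023 inclusive is 154 days; tolling adds 154 days: March 22, 2024 + 154 days = August 23, 2024.
Tolling adds 41 days: August 23, 2024 + 41 days = October 3, 2024.
October 3, 2024 is a Thursday and not a legal holiday, so no extension applies.

October 3, 2024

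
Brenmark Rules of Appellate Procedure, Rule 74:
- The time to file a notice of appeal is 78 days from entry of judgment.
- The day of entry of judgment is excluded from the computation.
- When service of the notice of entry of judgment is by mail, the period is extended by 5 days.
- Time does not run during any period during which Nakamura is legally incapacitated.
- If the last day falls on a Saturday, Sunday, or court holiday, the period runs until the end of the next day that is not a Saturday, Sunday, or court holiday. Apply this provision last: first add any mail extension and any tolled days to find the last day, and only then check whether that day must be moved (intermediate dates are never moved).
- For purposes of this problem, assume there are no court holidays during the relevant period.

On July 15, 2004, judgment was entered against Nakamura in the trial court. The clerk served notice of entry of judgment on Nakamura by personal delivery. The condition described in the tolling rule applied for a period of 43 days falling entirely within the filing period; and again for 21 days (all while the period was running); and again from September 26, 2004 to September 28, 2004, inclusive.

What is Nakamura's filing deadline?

78 days after July 15, 2004 is October 1, 2004.
Service was not by mail, so no mail extension applies.
Tolling adds 43 days: October 1, 2004 + 43 days = November 13, 2004.
Tolling adds 21 days: November 13, 2004 + 21 days = December 4, 2004.
From September 26, 2004 through September 28, 2004 inclusive is 3 days; tolling adds 3 days: December 4, 2004 + 3 days = December 7, 2004.
December 7, 2004 is a Tuesday and not a court holiday, so no extension applies.

December 7, 2004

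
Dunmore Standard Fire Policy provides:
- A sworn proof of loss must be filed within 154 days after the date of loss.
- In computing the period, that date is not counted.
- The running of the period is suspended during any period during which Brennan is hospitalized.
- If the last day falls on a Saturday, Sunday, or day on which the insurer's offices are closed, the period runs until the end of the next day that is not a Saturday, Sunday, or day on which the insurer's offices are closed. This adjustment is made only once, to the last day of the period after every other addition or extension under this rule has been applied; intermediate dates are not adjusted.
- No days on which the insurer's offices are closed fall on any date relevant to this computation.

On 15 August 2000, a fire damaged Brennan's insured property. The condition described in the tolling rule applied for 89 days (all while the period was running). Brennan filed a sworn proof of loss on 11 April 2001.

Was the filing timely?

Yes

154 days after 15 August 2000 is January 16, 2001.
Tolling adds 89 days: January 16, 2001 + 89 days = April 15, 2001.
April 15, 2001 is Sunday. The next qualifying day is April 16, 2001.
The deadline is April 16, 2001; the filing on April 11, 2001 is on or before that date.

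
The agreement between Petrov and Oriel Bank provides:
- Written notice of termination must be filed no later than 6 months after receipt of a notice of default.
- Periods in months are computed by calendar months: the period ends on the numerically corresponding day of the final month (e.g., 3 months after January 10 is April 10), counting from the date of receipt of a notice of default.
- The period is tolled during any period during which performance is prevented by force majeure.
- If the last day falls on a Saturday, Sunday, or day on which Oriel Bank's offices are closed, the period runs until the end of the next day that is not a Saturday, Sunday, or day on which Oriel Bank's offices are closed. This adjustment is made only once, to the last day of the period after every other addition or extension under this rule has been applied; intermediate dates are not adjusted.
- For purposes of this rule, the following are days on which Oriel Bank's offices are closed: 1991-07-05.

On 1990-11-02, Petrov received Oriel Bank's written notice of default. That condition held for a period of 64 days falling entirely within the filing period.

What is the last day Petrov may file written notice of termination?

6 months after 1990-11-02 is May 2, 1991.
Tolling adds 64 days: May 2, 1991 + 64 days = July 5, 1991.
July 5, 1991 is a listed holiday; July 6, 1991 is Saturday; July 7, 1991 is Sunday. The next qualifying day is July 8, 1991.

July 8, 1991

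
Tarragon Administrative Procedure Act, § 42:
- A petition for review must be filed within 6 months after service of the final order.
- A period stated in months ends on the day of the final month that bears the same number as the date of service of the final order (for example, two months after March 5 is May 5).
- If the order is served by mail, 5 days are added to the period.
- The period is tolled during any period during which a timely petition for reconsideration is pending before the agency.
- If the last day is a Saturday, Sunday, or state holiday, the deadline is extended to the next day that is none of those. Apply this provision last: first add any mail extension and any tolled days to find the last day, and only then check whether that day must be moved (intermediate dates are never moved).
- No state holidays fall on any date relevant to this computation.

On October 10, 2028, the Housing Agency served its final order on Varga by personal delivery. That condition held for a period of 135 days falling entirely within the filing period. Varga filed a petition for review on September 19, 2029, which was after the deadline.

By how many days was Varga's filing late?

6 months after October 10, 2028 is April 10, 2029.
Service was not by mail, so no mail extension applies.
Tolling adds 135 days: April 10, 2029 + 135 days = August 23, 2029.
August 23, 2029 is a Thursday and not a state holiday, so no extension applies.
The deadline is August 23, 2029; from August 23, 2029 to September 19, 2029 is 27 days.

27 days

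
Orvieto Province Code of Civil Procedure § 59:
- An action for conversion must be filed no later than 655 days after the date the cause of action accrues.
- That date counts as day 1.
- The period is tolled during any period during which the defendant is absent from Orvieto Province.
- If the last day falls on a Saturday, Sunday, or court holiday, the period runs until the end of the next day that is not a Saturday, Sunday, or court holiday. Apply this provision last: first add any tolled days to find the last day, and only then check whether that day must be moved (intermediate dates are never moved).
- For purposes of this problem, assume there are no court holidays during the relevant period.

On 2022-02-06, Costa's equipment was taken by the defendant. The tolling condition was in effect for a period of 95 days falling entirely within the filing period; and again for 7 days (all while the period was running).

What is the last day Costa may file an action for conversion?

Counting 2022-02-06 as day 1, day 655 is November 22, 2023.
Tolling adds 95 days: November 22, 2023 + 95 days = February 25, 2024.
Tolling adds 7 days: February 25, 2024 + 7 days = March 3, 2024.
March 3, 2024 is Sunday. The next qualifying day is March 4, 2024.

March 4, 2024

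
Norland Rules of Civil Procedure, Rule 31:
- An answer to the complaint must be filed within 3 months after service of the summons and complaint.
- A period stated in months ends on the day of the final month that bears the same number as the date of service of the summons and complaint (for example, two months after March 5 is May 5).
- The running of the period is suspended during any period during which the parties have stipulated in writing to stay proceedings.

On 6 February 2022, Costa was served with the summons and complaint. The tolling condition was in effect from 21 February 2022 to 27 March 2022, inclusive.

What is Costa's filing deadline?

June 10, 2022

3 months after 6 February 2022 is May 6, 2022.
From February 21, 2022 through March 27, 2022 inclusive is 35 days; tolling adds 35 days: May 6, 2022 + 35 days = June 10, 2022.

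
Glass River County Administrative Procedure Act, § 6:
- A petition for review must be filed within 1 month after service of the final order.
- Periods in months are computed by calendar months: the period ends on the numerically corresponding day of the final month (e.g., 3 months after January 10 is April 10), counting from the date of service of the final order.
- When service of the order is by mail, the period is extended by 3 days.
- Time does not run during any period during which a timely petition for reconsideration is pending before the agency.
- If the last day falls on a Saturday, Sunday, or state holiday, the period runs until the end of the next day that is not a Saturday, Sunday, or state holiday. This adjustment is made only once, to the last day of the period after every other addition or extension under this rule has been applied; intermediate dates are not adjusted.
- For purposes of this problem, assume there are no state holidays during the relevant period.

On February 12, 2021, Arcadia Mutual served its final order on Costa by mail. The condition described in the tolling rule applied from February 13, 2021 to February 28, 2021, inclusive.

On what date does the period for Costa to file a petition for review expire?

March 31, 2021

1 month after February 12, 2021 is March 12, 2021.
Service was by mail, adding 3 days: March 12, 2021 + 3 days = March 15, 2021.
From February 13, 2021 through February 28, 2021 inclusive is 16 days; tolling adds 16 days: March 15, 2021 + 16 days = March 31, 2021.
March 31, 2021 is a Wednesday and not a state holiday, so no extension applies.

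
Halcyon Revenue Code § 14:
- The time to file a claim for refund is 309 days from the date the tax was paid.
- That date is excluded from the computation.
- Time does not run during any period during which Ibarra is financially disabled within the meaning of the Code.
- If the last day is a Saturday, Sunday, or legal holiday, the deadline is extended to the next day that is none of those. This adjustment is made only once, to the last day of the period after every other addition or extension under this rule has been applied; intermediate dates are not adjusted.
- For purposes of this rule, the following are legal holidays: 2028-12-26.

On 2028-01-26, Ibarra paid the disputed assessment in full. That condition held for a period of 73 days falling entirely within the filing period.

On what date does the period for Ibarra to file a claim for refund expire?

February 12, 2029

309 days after 2028-01-26 is November 30, 2028.
Tolling adds 73 days: November 30, 2028 + 73 days = February 11, 2029.
February 11, 2029 is Sunday. The next qualifying day is February 12, 2029.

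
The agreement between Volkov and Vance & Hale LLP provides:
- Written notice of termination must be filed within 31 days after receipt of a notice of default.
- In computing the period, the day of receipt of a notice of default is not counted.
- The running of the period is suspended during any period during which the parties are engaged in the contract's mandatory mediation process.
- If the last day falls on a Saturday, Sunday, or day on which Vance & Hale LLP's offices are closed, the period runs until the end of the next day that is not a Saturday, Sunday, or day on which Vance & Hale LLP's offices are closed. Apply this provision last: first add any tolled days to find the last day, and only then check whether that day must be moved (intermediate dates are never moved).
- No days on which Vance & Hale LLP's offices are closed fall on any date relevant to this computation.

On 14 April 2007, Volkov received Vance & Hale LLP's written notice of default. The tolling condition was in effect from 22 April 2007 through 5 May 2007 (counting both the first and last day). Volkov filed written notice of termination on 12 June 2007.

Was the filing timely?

31 days after 14 April 2007 is May 15, 2007.
From April 22, 2007 through May 5, 2007 inclusive is 14 days; tolling adds 14 days: May 15, 2007 + 14 days = May 29, 2007.
May 29, 2007 is a Tuesday and not a day on which Vance & Hale LLP's offices are closed, so no extension applies.
The deadline is May 29, 2007; the filing on June 12, 2007 is after that date.

No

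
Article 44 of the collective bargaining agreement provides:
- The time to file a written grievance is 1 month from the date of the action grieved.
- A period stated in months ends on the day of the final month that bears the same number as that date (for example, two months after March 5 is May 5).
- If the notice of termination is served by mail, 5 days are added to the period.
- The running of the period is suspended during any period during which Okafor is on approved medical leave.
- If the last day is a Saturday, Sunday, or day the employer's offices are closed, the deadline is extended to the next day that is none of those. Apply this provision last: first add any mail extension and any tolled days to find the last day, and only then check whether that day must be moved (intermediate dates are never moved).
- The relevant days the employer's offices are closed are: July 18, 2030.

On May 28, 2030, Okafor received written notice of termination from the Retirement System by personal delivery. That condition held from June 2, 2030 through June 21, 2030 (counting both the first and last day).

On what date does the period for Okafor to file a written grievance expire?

1 month after May 28, 2030 is June 28, 2030.
Service was not by mail, so no mail extension applies.
From June 2, 2030 through June 21, 2030 inclusive is 20 days; tolling adds 20 days: June 28, 2030 + 20 days = July 18, 2030.
July 18, 2030 is a listed holiday. The next qualifying day is July 19, 2030.

July 19, 2030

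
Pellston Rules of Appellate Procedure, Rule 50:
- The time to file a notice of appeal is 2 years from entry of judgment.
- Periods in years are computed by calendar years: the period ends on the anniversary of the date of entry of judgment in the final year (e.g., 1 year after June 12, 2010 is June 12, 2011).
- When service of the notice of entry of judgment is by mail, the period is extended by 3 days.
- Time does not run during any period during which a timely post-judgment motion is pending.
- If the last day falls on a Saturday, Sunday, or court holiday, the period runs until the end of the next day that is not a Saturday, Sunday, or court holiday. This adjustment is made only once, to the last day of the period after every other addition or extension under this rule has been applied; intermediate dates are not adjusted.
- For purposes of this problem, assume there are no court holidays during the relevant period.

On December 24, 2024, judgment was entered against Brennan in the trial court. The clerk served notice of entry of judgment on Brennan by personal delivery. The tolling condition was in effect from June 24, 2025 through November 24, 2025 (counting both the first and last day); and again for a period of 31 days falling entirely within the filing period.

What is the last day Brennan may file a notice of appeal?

June 28, 2027

2 years after December 24, 2024 is December 24, 2026.
Service was not by mail, so no mail extension applies.
From June 24, 2025 through November 24, 2025 inclusive is 154 days; tolling adds 154 days: December 24, 2026 + 154 days = May 27, 2027.
Tolling adds 31 days: May 27, 2027 + 31 days = June 27, 2027.
June 27, 2027 is Sunday. The next qualifying day is June 28, 2027.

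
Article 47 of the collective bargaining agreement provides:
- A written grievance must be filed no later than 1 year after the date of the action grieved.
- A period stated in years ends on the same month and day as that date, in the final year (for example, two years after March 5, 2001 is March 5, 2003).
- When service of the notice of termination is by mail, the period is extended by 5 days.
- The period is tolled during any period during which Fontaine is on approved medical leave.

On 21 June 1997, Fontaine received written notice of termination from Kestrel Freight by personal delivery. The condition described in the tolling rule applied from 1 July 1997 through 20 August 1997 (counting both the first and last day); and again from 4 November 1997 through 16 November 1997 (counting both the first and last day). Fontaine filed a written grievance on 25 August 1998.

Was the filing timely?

No

1 year after 21 June 1997 is June 21, 1998.
Service was not by mail, so no mail extension applies.
From July 1, 1997 through August 20, 1997 inclusive is 51 days; tolling adds 51 days: June 21, 1998 + 51 days = August 11, 1998.
From November 4, 1997 through November 16, 1997 inclusive is 13 days; tolling adds 13 days: August 11, 1998 + 13 days = August 24, 1998.
The deadline is August 24, 1998; the filing on August 25, 1998 is after that date.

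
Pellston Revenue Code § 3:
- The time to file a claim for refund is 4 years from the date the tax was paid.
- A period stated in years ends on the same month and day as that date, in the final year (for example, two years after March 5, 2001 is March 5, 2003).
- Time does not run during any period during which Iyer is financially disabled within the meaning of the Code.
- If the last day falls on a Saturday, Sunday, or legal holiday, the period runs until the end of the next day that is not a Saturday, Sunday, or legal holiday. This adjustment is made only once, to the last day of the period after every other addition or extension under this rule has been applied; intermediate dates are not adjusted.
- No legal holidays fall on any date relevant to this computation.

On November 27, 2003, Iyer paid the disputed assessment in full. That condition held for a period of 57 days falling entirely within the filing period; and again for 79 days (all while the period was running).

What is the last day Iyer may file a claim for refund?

4 years after November 27, 2003 is November 27, 2007.
Tolling adds 57 days: November 27, 2007 + 57 days = January 23, 2008.
Tolling adds 79 days: January 23, 2008 + 79 days = April 11, 2008.
April 11, 2008 is a Friday and not a legal holiday, so no extension applies.

April 11, 2008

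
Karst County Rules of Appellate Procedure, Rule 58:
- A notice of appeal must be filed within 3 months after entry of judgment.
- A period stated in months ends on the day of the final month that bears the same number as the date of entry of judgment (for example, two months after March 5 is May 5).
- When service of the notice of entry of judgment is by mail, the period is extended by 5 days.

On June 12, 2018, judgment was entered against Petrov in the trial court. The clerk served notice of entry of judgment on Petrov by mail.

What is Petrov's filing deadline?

September 17, 2018

3 months after June 12, 2018 is September 12, 2018.
Service was by mail, adding 5 days: September 12, 2018 + 5 days = September 17, 2018.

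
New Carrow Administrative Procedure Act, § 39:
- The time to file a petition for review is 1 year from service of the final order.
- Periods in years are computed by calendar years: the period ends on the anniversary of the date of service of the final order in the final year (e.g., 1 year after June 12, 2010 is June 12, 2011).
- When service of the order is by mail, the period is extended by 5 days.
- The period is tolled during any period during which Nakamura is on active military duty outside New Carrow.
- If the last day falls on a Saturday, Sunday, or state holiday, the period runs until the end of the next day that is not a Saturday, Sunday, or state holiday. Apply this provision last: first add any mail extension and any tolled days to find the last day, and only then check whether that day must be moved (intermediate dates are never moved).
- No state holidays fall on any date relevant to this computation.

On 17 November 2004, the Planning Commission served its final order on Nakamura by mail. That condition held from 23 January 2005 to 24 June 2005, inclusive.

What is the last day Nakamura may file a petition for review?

1 year after 17 November 2004 is November 17, 2005.
Service was by mail, adding 5 days: November 17, 2005 + 5 days = November 22, 2005.
From January 23, 2005 through June 24, 2005 inclusive is 153 days; tolling adds 153 days: November 22, 2005 + 153 days = April 24, 2006.
April 24, 2006 is a Monday and not a state holiday, so no extension applies.

April 24, 2006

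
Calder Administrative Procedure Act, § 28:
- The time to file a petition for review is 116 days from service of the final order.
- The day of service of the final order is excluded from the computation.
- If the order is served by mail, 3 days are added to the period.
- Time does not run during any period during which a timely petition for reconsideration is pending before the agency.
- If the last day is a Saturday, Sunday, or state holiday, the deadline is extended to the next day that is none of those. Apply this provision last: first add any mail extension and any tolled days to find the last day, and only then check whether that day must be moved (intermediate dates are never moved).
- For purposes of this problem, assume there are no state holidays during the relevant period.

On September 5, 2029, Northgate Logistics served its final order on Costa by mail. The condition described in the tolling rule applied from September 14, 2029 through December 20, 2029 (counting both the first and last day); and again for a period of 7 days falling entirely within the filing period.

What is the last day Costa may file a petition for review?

116 days after September 5, 2029 is December 30, 2029.
Service was by mail, adding 3 days: December 30, 2029 + 3 days = January 2, 2030.
From September 14, 2029 through December 20, 2029 inclusive is 98 days; tolling adds 98 days: January 2, 2030 + 98 days = April 10, 2030.
Tolling adds 7 days: April 10, 2030 + 7 days = April 17, 2030.
April 17, 2030 is a Wednesday and not a state holiday, so no extension applies.

April 17, 2030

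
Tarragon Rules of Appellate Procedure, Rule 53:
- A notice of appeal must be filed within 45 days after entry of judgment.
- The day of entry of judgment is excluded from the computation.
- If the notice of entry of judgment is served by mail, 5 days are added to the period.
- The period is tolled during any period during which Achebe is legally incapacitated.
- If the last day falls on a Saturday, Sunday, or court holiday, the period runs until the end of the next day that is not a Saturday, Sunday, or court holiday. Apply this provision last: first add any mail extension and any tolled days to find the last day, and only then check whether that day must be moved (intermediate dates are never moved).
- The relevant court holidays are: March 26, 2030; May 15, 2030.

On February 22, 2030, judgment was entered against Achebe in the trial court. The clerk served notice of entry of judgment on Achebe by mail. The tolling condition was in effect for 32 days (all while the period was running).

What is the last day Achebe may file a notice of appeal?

May 16, 2030

45 days after February 22, 2030 is April 8, 2030.
Service was by mail, adding 5 days: April 8, 2030 + 5 days = April 13, 2030.
Tolling adds 32 days: April 13, 2030 + 32 days = May 15, 2030.
May 15, 2030 is a listed holiday. The next qualifying day is May 16, 2030.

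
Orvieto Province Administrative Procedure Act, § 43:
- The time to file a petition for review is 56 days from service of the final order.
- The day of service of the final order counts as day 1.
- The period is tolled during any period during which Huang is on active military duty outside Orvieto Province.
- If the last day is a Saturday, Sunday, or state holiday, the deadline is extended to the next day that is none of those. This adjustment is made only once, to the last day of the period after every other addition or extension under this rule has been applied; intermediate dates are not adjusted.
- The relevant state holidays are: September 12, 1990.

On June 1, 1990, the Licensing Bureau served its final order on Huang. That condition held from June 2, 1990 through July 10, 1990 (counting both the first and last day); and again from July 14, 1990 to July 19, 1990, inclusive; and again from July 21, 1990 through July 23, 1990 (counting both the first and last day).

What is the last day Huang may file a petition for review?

September 13, 1990

Counting June 1, 1990 as day 1, day 56 is July 26, 1990.
From June 2, 1990 through July 10, 1990 inclusive is 39 days; tolling adds 39 days: July 26, 1990 + 39 days = September 3, 1990.
From July 14, 1990 through July 19, 1990 inclusive is 6 days; tolling adds 6 days: September 3, 1990 + 6 days = September 9, 1990.
From July 21, 1990 through July 23, 1990 inclusive is 3 days; tolling adds 3 days: September 9, 1990 + 3 days = September 12, 1990.
September 12, 1990 is a listed holiday. The next qualifying day is September 13, 1990.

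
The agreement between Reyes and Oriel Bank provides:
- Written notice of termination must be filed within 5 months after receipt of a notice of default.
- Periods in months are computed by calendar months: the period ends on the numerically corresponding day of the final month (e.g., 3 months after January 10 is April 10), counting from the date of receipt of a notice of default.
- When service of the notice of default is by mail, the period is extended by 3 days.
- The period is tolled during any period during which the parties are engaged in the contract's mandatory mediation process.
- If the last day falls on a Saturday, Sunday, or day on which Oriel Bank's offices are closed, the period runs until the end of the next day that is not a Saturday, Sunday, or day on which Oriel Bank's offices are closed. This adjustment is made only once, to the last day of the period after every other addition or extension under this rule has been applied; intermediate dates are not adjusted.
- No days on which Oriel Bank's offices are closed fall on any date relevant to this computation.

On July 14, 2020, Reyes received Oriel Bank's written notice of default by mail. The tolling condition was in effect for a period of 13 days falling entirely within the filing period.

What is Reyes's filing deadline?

December 30, 2020

5 months after July 14, 2020 is December 14, 2020.
Service was by mail, adding 3 days: December 14, 2020 + 3 days = December 17, 2020.
Tolling adds 13 days: December 17, 2020 + 13 days = December 30, 2020.
December 30, 2020 is a Wednesday and not a day on which Oriel Bank's offices are closed, so no extension applies.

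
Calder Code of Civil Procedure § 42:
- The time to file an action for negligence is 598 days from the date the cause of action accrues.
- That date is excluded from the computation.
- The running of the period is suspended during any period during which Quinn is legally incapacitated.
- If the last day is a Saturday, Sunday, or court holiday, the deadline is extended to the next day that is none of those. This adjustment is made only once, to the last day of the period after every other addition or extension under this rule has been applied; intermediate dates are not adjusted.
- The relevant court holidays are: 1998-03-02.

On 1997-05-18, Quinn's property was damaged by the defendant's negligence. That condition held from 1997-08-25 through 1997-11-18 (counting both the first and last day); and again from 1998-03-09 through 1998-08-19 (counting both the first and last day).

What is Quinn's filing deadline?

September 13, 1999

598 days after 1997-05-18 is January 6, 1999.
From August 25, 1997 through November 18, 1997 inclusive is 86 days; tolling adds 86 days: January 6, 1999 + 86 days = April 2, 1999.
From March 9, 1998 through August 19, 1998 inclusive is 164 days; tolling adds 164 days: April 2, 1999 + 164 days = September 13, 1999.
September 13, 1999 is a Monday and not a court holiday, so no extension applies.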